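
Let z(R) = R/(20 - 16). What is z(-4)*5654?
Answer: -5654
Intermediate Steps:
z(R) = R/4
z(-4)*5654 = ((¼)*(-4))*5654 = -1*5654 = -5654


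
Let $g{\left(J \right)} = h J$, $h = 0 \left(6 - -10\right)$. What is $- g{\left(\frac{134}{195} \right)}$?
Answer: $0$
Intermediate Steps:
$h = 0$ ($h = 0 \left(6 + 10\right) = 0 \cdot 16 = 0$)
$g{\left(J \right)} = 0$ ($g{\left(J \right)} = 0 J = 0$)
$- g{\left(\frac{134}{195} \right)} = \left(-1\right) 0 = 0$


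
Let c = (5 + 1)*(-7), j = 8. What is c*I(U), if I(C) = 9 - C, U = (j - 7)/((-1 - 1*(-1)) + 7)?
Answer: -372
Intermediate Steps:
U = ⅐ (U = (8 - 7)/((-1 - 1*(-1)) + 7) = 1/((-1 + 1) + 7) = 1/(0 + 7) = 1/7 = 1*(⅐) = ⅐ ≈ 0.14286)
c = -42 (c = 6*(-7) = -42)
c*I(U) = -42*(9 - 1*⅐) = -42*(9 - ⅐) = -42*62/7 = -372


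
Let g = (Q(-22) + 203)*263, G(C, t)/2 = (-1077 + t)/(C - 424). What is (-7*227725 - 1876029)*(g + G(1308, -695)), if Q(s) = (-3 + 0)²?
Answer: -42755810703760/221 ≈ -1.9347e+11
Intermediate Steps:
G(C, t) = 2*(-1077 + t)/(-424 + C) (G(C, t) = 2*((-1077 + t)/(C - 424)) = 2*((-1077 + t)/(-424 + C)) = 2*(-1077 + t)/(-424 + C))
Q(s) = 9 (Q(s) = (-3)² = 9)
g = 55756 (g = (9 + 203)*263 = 212*263 = 55756)
(-7*227725 - 1876029)*(g + G(1308, -695)) = (-7*227725 - 1876029)*(55756 + 2*(-1077 - 695)/(-424 + 1308)) = (-1594075 - 1876029)*(55756 + 2*(-1772)/884) = -3470104*(55756 + 2*(1/884)*(-1772)) = -3470104*(55756 - 886/221) = -3470104*12321190/221 = -42755810703760/221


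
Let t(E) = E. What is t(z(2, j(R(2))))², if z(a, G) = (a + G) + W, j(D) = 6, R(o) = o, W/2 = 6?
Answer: 400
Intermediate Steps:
W = 12 (W = 2*6 = 12)
z(a, G) = 12 + G + a (z(a, G) = (a + G) + 12 = (G + a) + 12 = 12 + G + a)
t(z(2, j(R(2))))² = (12 + 6 + 2)² = 20² = 400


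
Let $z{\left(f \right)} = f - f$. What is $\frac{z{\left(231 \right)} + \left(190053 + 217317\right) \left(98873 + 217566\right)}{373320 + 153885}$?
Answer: $\frac{8593850362}{35147} \approx 2.4451 \cdot 10^{5}$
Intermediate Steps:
$z{\left(f \right)} = 0$
$\frac{z{\left(231 \right)} + \left(190053 + 217317\right) \left(98873 + 217566\right)}{373320 + 153885} = \frac{0 + \left(190053 + 217317\right) \left(98873 + 217566\right)}{373320 + 153885} = \frac{0 + 407370 \cdot 316439}{527205} = \left(0 + 128907755430\right) \frac{1}{527205} = 128907755430 \cdot \frac{1}{527205} = \frac{8593850362}{35147}$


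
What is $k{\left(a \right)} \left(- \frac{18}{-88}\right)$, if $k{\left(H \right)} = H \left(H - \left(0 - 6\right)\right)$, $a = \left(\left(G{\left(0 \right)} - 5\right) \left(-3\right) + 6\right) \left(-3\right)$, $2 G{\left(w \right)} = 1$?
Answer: $\frac{110565}{176} \approx 628.21$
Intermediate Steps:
$G{\left(w \right)} = \frac{1}{2}$ ($G{\left(w \right)} = \frac{1}{2} \cdot 1 = \frac{1}{2}$)
$a = - \frac{117}{2}$ ($a = \left(\left(\frac{1}{2} - 5\right) \left(-3\right) + 6\right) \left(-3\right) = \left(\left(- \frac{9}{2}\right) \left(-3\right) + 6\right) \left(-3\right) = \left(\frac{27}{2} + 6\right) \left(-3\right) = \frac{39}{2} \left(-3\right) = - \frac{117}{2} \approx -58.5$)
$k{\left(H \right)} = H \left(6 + H\right)$ ($k{\left(H \right)} = H \left(H - \left(0 - 6\right)\right) = H \left(H - -6\right) = H \left(H + 6\right) = H \left(6 + H\right)$)
$k{\left(a \right)} \left(- \frac{18}{-88}\right) = - \frac{117 \left(6 - \frac{117}{2}\right)}{2} \left(- \frac{18}{-88}\right) = \left(- \frac{117}{2}\right) \left(- \frac{105}{2}\right) \left(\left(-18\right) \left(- \frac{1}{88}\right)\right) = \frac{12285}{4} \cdot \frac{9}{44} = \frac{110565}{176}$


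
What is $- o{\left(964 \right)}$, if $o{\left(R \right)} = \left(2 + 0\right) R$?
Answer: $-1928$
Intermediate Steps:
$o{\left(R \right)} = 2 R$
$- o{\left(964 \right)} = - 2 \cdot 964 = \left(-1\right) 1928 = -1928$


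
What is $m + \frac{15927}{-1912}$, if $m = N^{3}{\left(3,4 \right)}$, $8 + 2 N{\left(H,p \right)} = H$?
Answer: $- \frac{22901}{956} \approx -23.955$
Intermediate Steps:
$N{\left(H,p \right)} = -4 + \frac{H}{2}$
$m = - \frac{125}{8}$ ($m = \left(-4 + \frac{1}{2} \cdot 3\right)^{3} = \left(-4 + \frac{3}{2}\right)^{3} = \left(- \frac{5}{2}\right)^{3} = - \frac{125}{8} \approx -15.625$)
$m + \frac{15927}{-1912} = - \frac{125}{8} + \frac{15927}{-1912} = - \frac{125}{8} + 15927 \left(- \frac{1}{1912}\right) = - \frac{125}{8} - \frac{15927}{1912} = - \frac{22901}{956}$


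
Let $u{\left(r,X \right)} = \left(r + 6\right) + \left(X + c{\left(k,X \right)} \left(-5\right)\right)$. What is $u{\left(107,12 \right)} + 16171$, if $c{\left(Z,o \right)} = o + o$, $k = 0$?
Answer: $16176$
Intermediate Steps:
$c{\left(Z,o \right)} = 2 o$
$u{\left(r,X \right)} = 6 + r - 9 X$ ($u{\left(r,X \right)} = \left(r + 6\right) + \left(X + 2 X \left(-5\right)\right) = \left(6 + r\right) + \left(X - 10 X\right) = \left(6 + r\right) - 9 X = 6 + r - 9 X$)
$u{\left(107,12 \right)} + 16171 = \left(6 + 107 - 108\right) + 16171 = 5 + 16171 = 16176$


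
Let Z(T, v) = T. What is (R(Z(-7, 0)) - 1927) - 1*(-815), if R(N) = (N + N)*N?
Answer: -1014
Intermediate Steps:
R(N) = 2*N² (R(N) = (2*N)*N = 2*N²)
(R(Z(-7, 0)) - 1927) - 1*(-815) = (2*(-7)² - 1927) - 1*(-815) = (2*49 - 1927) + 815 = (98 - 1927) + 815 = -1829 + 815 = -1014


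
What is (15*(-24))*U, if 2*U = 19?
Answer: -3420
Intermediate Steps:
U = 19/2 (U = (1/2)*19 = 19/2 ≈ 9.5000)
(15*(-24))*U = (15*(-24))*(19/2) = -360*19/2 = -3420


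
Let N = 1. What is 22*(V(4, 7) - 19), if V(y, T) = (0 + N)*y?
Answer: -330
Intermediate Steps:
V(y, T) = y (V(y, T) = (0 + 1)*y = 1*y = y)
22*(V(4, 7) - 19) = 22*(4 - 19) = 22*(-15) = -330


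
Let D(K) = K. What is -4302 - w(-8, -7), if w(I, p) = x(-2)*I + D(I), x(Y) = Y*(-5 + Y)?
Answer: -4182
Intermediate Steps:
w(I, p) = 15*I (w(I, p) = (-2*(-5 - 2))*I + I = (-2*(-7))*I + I = 14*I + I = 15*I)
-4302 - w(-8, -7) = -4302 - 15*(-8) = -4302 - 1*(-120) = -4302 + 120 = -4182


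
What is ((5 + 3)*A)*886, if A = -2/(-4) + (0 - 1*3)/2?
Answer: -7088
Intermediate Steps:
A = -1 (A = -2*(-¼) + (0 - 3)*(½) = ½ - 3*½ = ½ - 3/2 = -1)
((5 + 3)*A)*886 = ((5 + 3)*(-1))*886 = (8*(-1))*886 = -8*886 = -7088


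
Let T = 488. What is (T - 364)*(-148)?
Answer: -18352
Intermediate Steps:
(T - 364)*(-148) = (488 - 364)*(-148) = 124*(-148) = -18352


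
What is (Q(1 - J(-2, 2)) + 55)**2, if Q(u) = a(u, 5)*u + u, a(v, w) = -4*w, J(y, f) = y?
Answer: 4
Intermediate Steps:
Q(u) = -19*u (Q(u) = (-4*5)*u + u = -20*u + u = -19*u)
(Q(1 - J(-2, 2)) + 55)**2 = (-19*(1 - 1*(-2)) + 55)**2 = (-19*(1 + 2) + 55)**2 = (-19*3 + 55)**2 = (-57 + 55)**2 = (-2)**2 = 4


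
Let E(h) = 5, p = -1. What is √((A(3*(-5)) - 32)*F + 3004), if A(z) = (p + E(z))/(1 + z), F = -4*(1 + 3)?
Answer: 2*√43127/7 ≈ 59.334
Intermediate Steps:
F = -16 (F = -4*4 = -16)
A(z) = 4/(1 + z) (A(z) = (-1 + 5)/(1 + z) = 4/(1 + z))
√((A(3*(-5)) - 32)*F + 3004) = √((4/(1 + 3*(-5)) - 32)*(-16) + 3004) = √((4/(1 - 15) - 32)*(-16) + 3004) = √((4/(-14) - 32)*(-16) + 3004) = √((4*(-1/14) - 32)*(-16) + 3004) = √((-2/7 - 32)*(-16) + 3004) = √(-226/7*(-16) + 3004) = √(3616/7 + 3004) = √(24644/7) = 2*√43127/7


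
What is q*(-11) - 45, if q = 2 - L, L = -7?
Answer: -144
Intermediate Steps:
q = 9 (q = 2 - 1*(-7) = 2 + 7 = 9)
q*(-11) - 45 = 9*(-11) - 45 = -99 - 45 = -144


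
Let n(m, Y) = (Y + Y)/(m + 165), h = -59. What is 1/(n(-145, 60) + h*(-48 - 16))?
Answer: 1/3782 ≈ 0.00026441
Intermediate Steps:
n(m, Y) = 2*Y/(165 + m) (n(m, Y) = (2*Y)/(165 + m) = 2*Y/(165 + m))
1/(n(-145, 60) + h*(-48 - 16)) = 1/(2*60/(165 - 145) - 59*(-48 - 16)) = 1/(2*60/20 - 59*(-64)) = 1/(2*60*(1/20) + 3776) = 1/(6 + 3776) = 1/3782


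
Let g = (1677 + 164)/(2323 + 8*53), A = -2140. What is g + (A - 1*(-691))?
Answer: -3978562/2747 ≈ -1448.3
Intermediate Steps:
g = 1841/2747 (g = 1841/(2323 + 424) = 1841/2747 ≈ 0.67019)
g + (A - 1*(-691)) = 1841/2747 + (-2140 - 1*(-691)) = 1841/2747 + (-2140 + 691) = 1841/2747 - 1449 = -3978562/2747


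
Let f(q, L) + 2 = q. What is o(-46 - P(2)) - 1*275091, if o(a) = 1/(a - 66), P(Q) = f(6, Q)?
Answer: -31910557/116 ≈ -2.7509e+5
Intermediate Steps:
f(q, L) = -2 + q
P(Q) = 4 (P(Q) = -2 + 6 = 4)
o(a) = 1/(-66 + a)
o(-46 - P(2)) - 1*275091 = 1/(-66 + (-46 - 1*4)) - 1*275091 = 1/(-66 + (-46 - 4)) - 275091 = 1/(-66 - 50) - 275091 = 1/(-116) - 275091 = -1/116 - 275091 = -31910557/116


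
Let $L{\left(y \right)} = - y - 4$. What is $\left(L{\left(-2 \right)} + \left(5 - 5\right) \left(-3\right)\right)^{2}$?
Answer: $4$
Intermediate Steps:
$L{\left(y \right)} = -4 - y$
$\left(L{\left(-2 \right)} + \left(5 - 5\right) \left(-3\right)\right)^{2} = \left(\left(-4 - -2\right) + \left(5 - 5\right) \left(-3\right)\right)^{2} = \left(\left(-4 + 2\right) + 0 \left(-3\right)\right)^{2} = \left(-2 + 0\right)^{2} = \left(-2\right)^{2} = 4$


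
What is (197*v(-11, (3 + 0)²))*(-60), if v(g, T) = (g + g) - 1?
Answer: 271860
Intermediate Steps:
v(g, T) = -1 + 2*g (v(g, T) = 2*g - 1 = -1 + 2*g)
(197*v(-11, (3 + 0)²))*(-60) = (197*(-1 + 2*(-11)))*(-60) = (197*(-1 - 22))*(-60) = (197*(-23))*(-60) = -4531*(-60) = 271860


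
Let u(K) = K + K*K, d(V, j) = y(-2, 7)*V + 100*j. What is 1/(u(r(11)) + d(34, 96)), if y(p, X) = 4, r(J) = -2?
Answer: 1/9738 ≈ 0.00010269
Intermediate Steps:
d(V, j) = 4*V + 100*j
u(K) = K + K²
1/(u(r(11)) + d(34, 96)) = 1/(-2*(1 - 2) + (4*34 + 100*96)) = 1/(-2*(-1) + (136 + 9600)) = 1/(2 + 9736) = 1/9738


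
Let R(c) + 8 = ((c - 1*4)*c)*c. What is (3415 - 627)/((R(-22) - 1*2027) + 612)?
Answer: -2788/14007 ≈ -0.19904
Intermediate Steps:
R(c) = -8 + c**2*(-4 + c) (R(c) = -8 + ((c - 1*4)*c)*c = -8 + ((c - 4)*c)*c = -8 + ((-4 + c)*c)*c = -8 + (c*(-4 + c))*c = -8 + c**2*(-4 + c))
(3415 - 627)/((R(-22) - 1*2027) + 612) = (3415 - 627)/(((-8 + (-22)**3 - 4*(-22)**2) - 1*2027) + 612) = 2788/(((-8 - 10648 - 4*484) - 2027) + 612) = 2788/(((-8 - 10648 - 1936) - 2027) + 612) = 2788/((-12592 - 2027) + 612) = 2788/(-14619 + 612) = 2788/(-14007) = 2788*(-1/14007) = -2788/14007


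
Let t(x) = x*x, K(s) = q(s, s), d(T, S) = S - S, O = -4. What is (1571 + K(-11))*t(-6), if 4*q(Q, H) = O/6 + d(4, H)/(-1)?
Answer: 56550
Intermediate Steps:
d(T, S) = 0
q(Q, H) = -⅙ (q(Q, H) = (-4/6 + 0/(-1))/4 = (-4*⅙ + 0*(-1))/4 = (-⅔ + 0)/4 = (¼)*(-⅔) = -⅙)
K(s) = -⅙
t(x) = x²
(1571 + K(-11))*t(-6) = (1571 - ⅙)*(-6)² = (9425/6)*36 = 56550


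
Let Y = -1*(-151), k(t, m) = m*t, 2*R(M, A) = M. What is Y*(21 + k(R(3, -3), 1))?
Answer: 6795/2 ≈ 3397.5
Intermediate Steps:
R(M, A) = M/2
Y = 151
Y*(21 + k(R(3, -3), 1)) = 151*(21 + 1*((½)*3)) = 151*(21 + 1*(3/2)) = 151*(21 + 3/2) = 151*(45/2) = 6795/2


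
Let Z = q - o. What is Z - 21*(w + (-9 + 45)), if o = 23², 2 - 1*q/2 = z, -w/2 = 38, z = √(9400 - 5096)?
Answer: 315 - 8*√269 ≈ 183.79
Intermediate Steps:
z = 4*√269 (z = √4304 = 4*√269 ≈ 65.605)
w = -76 (w = -2*38 = -76)
q = 4 - 8*√269 ≈ -127.21
o = 529
Z = -525 - 8*√269 (Z = (4 - 8*√269) - 1*529 = (4 - 8*√269) - 529 = -525 - 8*√269 ≈ -656.21)
Z - 21*(w + (-9 + 45)) = (-525 - 8*√269) - 21*(-76 + (-9 + 45)) = (-525 - 8*√269) - 21*(-76 + 36) = (-525 - 8*√269) - 21*(-40) = (-525 - 8*√269) + 840 = 315 - 8*√269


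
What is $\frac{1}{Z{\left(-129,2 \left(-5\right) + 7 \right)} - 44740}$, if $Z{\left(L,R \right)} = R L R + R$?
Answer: $- \frac{1}{45904} \approx -2.1785 \cdot 10^{-5}$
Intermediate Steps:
$Z{\left(L,R \right)} = R + L R^{2}$ ($Z{\left(L,R \right)} = L R R + R = L R^{2} + R = R + L R^{2}$)
$\frac{1}{Z{\left(-129,2 \left(-5\right) + 7 \right)} - 44740} = \frac{1}{\left(2 \left(-5\right) + 7\right) \left(1 - 129 \left(2 \left(-5\right) + 7\right)\right) - 44740} = \frac{1}{\left(-10 + 7\right) \left(1 - 129 \left(-10 + 7\right)\right) - 44740} = \frac{1}{- 3 \left(1 - -387\right) - 44740} = \frac{1}{- 3 \left(1 + 387\right) - 44740} = \frac{1}{\left(-3\right) 388 - 44740} = \frac{1}{-1164 - 44740} = \frac{1}{-45904} = - \frac{1}{45904}$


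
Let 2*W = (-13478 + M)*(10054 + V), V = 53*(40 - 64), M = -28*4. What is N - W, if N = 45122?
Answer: 59718812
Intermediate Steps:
M = -112
V = -1272 (V = 53*(-24) = -1272)
W = -59673690 (W = ((-13478 - 112)*(10054 - 1272))/2 = (-13590*8782)/2 = (½)*(-119347380) = -59673690)
N - W = 45122 - 1*(-59673690) = 45122 + 59673690 = 59718812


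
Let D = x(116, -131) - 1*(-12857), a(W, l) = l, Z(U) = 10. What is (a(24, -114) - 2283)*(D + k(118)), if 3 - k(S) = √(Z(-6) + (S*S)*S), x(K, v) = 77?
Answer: -31009989 + 2397*√1643042 ≈ -2.7937e+7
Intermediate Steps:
k(S) = 3 - √(10 + S³) (k(S) = 3 - √(10 + (S*S)*S) = 3 - √(10 + S²*S) = 3 - √(10 + S³))
D = 12934 (D = 77 - 1*(-12857) = 77 + 12857 = 12934)
(a(24, -114) - 2283)*(D + k(118)) = (-114 - 2283)*(12934 + (3 - √(10 + 118³))) = -2397*(12934 + (3 - √(10 + 1643032))) = -2397*(12934 + (3 - √1643042)) = -2397*(12937 - √1643042) = -31009989 + 2397*√1643042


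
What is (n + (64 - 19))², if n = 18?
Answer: 3969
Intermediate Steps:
(n + (64 - 19))² = (18 + (64 - 19))² = (18 + 45)² = 63² = 3969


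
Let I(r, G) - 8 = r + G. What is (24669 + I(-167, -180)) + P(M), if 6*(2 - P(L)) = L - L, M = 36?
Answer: 24332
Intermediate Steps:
P(L) = 2 (P(L) = 2 - (L - L)/6 = 2 - 1/6*0 = 2 + 0 = 2)
I(r, G) = 8 + G + r (I(r, G) = 8 + (r + G) = 8 + (G + r) = 8 + G + r)
(24669 + I(-167, -180)) + P(M) = (24669 + (8 - 180 - 167)) + 2 = (24669 - 339) + 2 = 24330 + 2 = 24332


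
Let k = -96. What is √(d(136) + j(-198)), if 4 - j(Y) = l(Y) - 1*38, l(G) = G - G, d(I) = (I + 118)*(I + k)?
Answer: √10202 ≈ 101.00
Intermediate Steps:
d(I) = (-96 + I)*(118 + I) (d(I) = (I + 118)*(I - 96) = (118 + I)*(-96 + I) = (-96 + I)*(118 + I))
l(G) = 0
j(Y) = 42 (j(Y) = 4 - (0 - 1*38) = 4 - (0 - 38) = 4 - 1*(-38) = 4 + 38 = 42)
√(d(136) + j(-198)) = √((-11328 + 136² + 22*136) + 42) = √((-11328 + 18496 + 2992) + 42) = √(10160 + 42) = √10202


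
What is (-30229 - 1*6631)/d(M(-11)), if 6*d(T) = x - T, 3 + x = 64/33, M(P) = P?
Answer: -912285/41 ≈ -22251.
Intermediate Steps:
x = -35/33 (x = -3 + 64/33 = -35/33 ≈ -1.0606)
d(T) = -35/198 - T/6 (d(T) = (-35/33 - T)/6 = -35/198 - T/6)
(-30229 - 1*6631)/d(M(-11)) = (-30229 - 1*6631)/(-35/198 - 1/6*(-11)) = (-30229 - 6631)/(-35/198 + 11/6) = -36860/164/99 = -36860*99/164 = -912285/41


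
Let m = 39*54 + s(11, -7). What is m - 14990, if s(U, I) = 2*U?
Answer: -12862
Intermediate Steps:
m = 2128 (m = 39*54 + 2*11 = 2106 + 22 = 2128)
m - 14990 = 2128 - 14990 = -12862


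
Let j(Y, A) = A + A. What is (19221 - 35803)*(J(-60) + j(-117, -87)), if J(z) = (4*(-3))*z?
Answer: -9053772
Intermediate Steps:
j(Y, A) = 2*A
J(z) = -12*z
(19221 - 35803)*(J(-60) + j(-117, -87)) = (19221 - 35803)*(-12*(-60) + 2*(-87)) = -16582*(720 - 174) = -16582*546 = -9053772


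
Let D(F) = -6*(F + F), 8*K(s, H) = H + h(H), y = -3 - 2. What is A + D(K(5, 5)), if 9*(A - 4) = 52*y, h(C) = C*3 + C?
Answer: -1123/18 ≈ -62.389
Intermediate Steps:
h(C) = 4*C (h(C) = 3*C + C = 4*C)
y = -5
K(s, H) = 5*H/8 (K(s, H) = (H + 4*H)/8 = (5*H)/8 = 5*H/8)
D(F) = -12*F
A = -224/9 (A = 4 + (52*(-5))/9 = 4 + (1/9)*(-260) = 4 - 260/9 = -224/9 ≈ -24.889)
A + D(K(5, 5)) = -224/9 - 15*5/2 = -224/9 - 12*25/8 = -224/9 - 75/2 = -1123/18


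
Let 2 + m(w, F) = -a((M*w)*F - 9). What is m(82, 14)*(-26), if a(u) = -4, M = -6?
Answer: -52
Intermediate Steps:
m(w, F) = 2 (m(w, F) = -2 - 1*(-4) = -2 + 4 = 2)
m(82, 14)*(-26) = 2*(-26) = -52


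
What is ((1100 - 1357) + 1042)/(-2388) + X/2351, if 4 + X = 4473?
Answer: 8826437/5614188 ≈ 1.5722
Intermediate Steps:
X = 4469 (X = -4 + 4473 = 4469)
((1100 - 1357) + 1042)/(-2388) + X/2351 = ((1100 - 1357) + 1042)/(-2388) + 4469/2351 = (-257 + 1042)*(-1/2388) + 4469*(1/2351) = 785*(-1/2388) + 4469/2351 = -785/2388 + 4469/2351 = 8826437/5614188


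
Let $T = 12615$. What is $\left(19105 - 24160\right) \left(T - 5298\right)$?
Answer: $-36987435$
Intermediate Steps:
$\left(19105 - 24160\right) \left(T - 5298\right) = \left(19105 - 24160\right) \left(12615 - 5298\right) = \left(-5055\right) 7317 = -36987435$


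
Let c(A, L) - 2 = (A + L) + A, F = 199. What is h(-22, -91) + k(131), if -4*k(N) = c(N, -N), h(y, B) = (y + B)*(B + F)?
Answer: -48949/4 ≈ -12237.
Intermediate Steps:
h(y, B) = (199 + B)*(B + y) (h(y, B) = (y + B)*(B + 199) = (B + y)*(199 + B) = (199 + B)*(B + y))
c(A, L) = 2 + L + 2*A (c(A, L) = 2 + ((A + L) + A) = 2 + (L + 2*A) = 2 + L + 2*A)
k(N) = -1/2 - N/4 (k(N) = -(2 - N + 2*N)/4 = -(2 + N)/4 = -1/2 - N/4)
h(-22, -91) + k(131) = ((-91)**2 + 199*(-91) + 199*(-22) - 91*(-22)) + (-1/2 - 1/4*131) = (8281 - 18109 - 4378 + 2002) + (-1/2 - 131/4) = -12204 - 133/4 = -48949/4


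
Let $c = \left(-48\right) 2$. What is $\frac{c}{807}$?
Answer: $- \frac{32}{269} \approx -0.11896$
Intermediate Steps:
$c = -96$
$\frac{c}{807} = - \frac{96}{807} = \left(-96\right) \frac{1}{807} = - \frac{32}{269}$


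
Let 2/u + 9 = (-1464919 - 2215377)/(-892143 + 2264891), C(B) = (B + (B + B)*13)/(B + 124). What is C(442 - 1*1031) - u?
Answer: 688929317/20043785 ≈ 34.371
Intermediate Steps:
C(B) = 27*B/(124 + B) (C(B) = (B + (2*B)*13)/(124 + B) = (B + 26*B)/(124 + B) = (27*B)/(124 + B) = 27*B/(124 + B))
u = -686374/4008757 (u = 2/(-9 + (-1464919 - 2215377)/(-892143 + 2264891)) = 2/(-9 - 3680296/1372748) = 2/(-9 - 3680296*1/1372748) = 2/(-9 - 920074/343187) = 2/(-4008757/343187) = 2*(-343187/4008757) = -686374/4008757 ≈ -0.17122)
C(442 - 1*1031) - u = 27*(442 - 1*1031)/(124 + (442 - 1*1031)) - 1*(-686374/4008757) = 27*(442 - 1031)/(124 + (442 - 1031)) + 686374/4008757 = 27*(-589)/(124 - 589) + 686374/4008757 = 27*(-589)/(-465) + 686374/4008757 = 27*(-589)*(-1/465) + 686374/4008757 = 171/5 + 686374/4008757 = 688929317/20043785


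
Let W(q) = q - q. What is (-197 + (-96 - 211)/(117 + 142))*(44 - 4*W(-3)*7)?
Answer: -2258520/259 ≈ -8720.2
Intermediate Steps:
W(q) = 0
(-197 + (-96 - 211)/(117 + 142))*(44 - 4*W(-3)*7) = (-197 + (-96 - 211)/(117 + 142))*(44 - 4*0*7) = (-197 - 307/259)*(44 + 0*7) = (-197 - 307*1/259)*(44 + 0) = (-197 - 307/259)*44 = -51330/259*44 = -2258520/259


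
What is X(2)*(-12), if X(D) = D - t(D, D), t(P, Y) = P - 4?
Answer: -48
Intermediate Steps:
t(P, Y) = -4 + P
X(D) = 4 (X(D) = D - (-4 + D) = D + (4 - D) = 4)
X(2)*(-12) = 4*(-12) = -48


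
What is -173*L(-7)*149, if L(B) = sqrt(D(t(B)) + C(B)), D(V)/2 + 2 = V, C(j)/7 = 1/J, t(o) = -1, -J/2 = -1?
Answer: -25777*I*sqrt(10)/2 ≈ -40757.0*I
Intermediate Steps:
J = 2 (J = -2*(-1) = 2)
C(j) = 7/2
D(V) = -4 + 2*V
L(B) = I*sqrt(10)/2 (L(B) = sqrt((-4 + 2*(-1)) + 7/2) = sqrt((-4 - 2) + 7/2) = sqrt(-6 + 7/2) = sqrt(-5/2) = I*sqrt(10)/2)
-173*L(-7)*149 = -173*I*sqrt(10)/2*149 = -25777*I*sqrt(10)/2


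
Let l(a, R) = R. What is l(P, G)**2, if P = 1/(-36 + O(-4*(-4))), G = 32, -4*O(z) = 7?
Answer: 1024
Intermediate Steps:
O(z) = -7/4 (O(z) = -1/4*7 = -7/4)
P = -4/151 (P = 1/(-36 - 7/4) = 1/(-151/4) = -4/151 ≈ -0.026490)
l(P, G)**2 = 32**2 = 1024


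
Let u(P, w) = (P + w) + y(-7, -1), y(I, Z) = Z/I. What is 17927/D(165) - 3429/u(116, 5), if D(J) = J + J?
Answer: 3640553/139920 ≈ 26.019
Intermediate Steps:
u(P, w) = ⅐ + P + w (u(P, w) = (P + w) - 1/(-7) = (P + w) - 1*(-⅐) = (P + w) + ⅐ = ⅐ + P + w)
D(J) = 2*J
17927/D(165) - 3429/u(116, 5) = 17927/((2*165)) - 3429/(⅐ + 116 + 5) = 17927/330 - 3429/848/7 = 17927*(1/330) - 3429*7/848 = 17927/330 - 24003/848 = 3640553/139920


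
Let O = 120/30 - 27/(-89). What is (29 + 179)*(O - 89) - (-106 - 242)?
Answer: -1536932/89 ≈ -17269.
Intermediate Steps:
O = 383/89 (O = 120*(1/30) - 27*(-1/89) = 4 + 27/89 = 383/89 ≈ 4.3034)
(29 + 179)*(O - 89) - (-106 - 242) = (29 + 179)*(383/89 - 89) - (-106 - 242) = 208*(-7538/89) - 1*(-348) = -1567904/89 + 348 = -1536932/89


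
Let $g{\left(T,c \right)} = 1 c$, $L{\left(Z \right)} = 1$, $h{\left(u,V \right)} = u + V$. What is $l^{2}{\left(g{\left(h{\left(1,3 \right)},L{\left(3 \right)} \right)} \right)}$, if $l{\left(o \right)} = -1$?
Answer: $1$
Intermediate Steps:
$h{\left(u,V \right)} = V + u$
$g{\left(T,c \right)} = c$
$l^{2}{\left(g{\left(h{\left(1,3 \right)},L{\left(3 \right)} \right)} \right)} = \left(-1\right)^{2} = 1$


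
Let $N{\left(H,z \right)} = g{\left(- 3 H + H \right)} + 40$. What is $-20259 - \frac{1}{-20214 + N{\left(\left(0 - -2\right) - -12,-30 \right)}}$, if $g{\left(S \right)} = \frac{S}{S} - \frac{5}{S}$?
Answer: $- \frac{11443073273}{564839} \approx -20259.0$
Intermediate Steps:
$g{\left(S \right)} = 1 - \frac{5}{S}$
$N{\left(H,z \right)} = 40 - \frac{-5 - 2 H}{2 H}$ ($N{\left(H,z \right)} = \frac{-5 + \left(- 3 H + H\right)}{- 3 H + H} + 40 = \frac{-5 - 2 H}{\left(-2\right) H} + 40 = - \frac{1}{2 H} \left(-5 - 2 H\right) + 40 = - \frac{-5 - 2 H}{2 H} + 40 = 40 - \frac{-5 - 2 H}{2 H}$)
$-20259 - \frac{1}{-20214 + N{\left(\left(0 - -2\right) - -12,-30 \right)}} = -20259 - \frac{1}{-20214 + \left(41 + \frac{5}{2 \left(\left(0 - -2\right) - -12\right)}\right)} = -20259 - \frac{1}{-20214 + \left(41 + \frac{5}{2 \left(\left(0 + 2\right) + 12\right)}\right)} = -20259 - \frac{1}{-20214 + \left(41 + \frac{5}{2 \left(2 + 12\right)}\right)} = -20259 - \frac{1}{-20214 + \left(41 + \frac{5}{2 \cdot 14}\right)} = -20259 - \frac{1}{-20214 + \left(41 + \frac{5}{2} \cdot \frac{1}{14}\right)} = -20259 - \frac{1}{-20214 + \left(41 + \frac{5}{28}\right)} = -20259 - \frac{1}{-20214 + \frac{1153}{28}} = -20259 - \frac{1}{- \frac{564839}{28}} = -20259 - - \frac{28}{564839} = -20259 + \frac{28}{564839} = - \frac{11443073273}{564839}$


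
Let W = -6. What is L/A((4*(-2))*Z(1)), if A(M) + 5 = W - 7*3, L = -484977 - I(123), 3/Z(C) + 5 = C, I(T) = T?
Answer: 121275/8 ≈ 15159.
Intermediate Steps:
Z(C) = 3/(-5 + C)
L = -485100 (L = -484977 - 1*123 = -484977 - 123 = -485100)
A(M) = -32 (A(M) = -5 + (-6 - 7*3) = -5 + (-6 - 21) = -5 - 27 = -32)
L/A((4*(-2))*Z(1)) = -485100/(-32) = -485100*(-1/32) = 121275/8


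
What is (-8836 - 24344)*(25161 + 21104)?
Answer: -1535072700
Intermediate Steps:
(-8836 - 24344)*(25161 + 21104) = -33180*46265 = -1535072700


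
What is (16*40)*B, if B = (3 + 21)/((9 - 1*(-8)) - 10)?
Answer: 15360/7 ≈ 2194.3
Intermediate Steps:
B = 24/7 (B = 24/((9 + 8) - 10) = 24/(17 - 10) = 24/7 ≈ 3.4286)
(16*40)*B = (16*40)*(24/7) = 640*(24/7) = 15360/7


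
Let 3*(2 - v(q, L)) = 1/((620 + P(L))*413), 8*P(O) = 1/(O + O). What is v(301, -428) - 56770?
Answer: -298627802930816/5260495401 ≈ -56768.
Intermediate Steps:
P(O) = 1/(16*O) (P(O) = 1/(8*(O + O)) = 1/(8*((2*O))) = (1/(2*O))/8 = 1/(16*O))
v(q, L) = 2 - 1/(1239*(620 + 1/(16*L))) (v(q, L) = 2 - 1/(3*(620 + 1/(16*L))*413) = 2 - 1/(1239*(620 + 1/(16*L))))
v(301, -428) - 56770 = 2*(1239 + 12290872*(-428))/(1239*(1 + 9920*(-428))) - 56770 = 2*(1239 - 5260493216)/(1239*(1 - 4245760)) - 56770 = (2/1239)*(-5260491977)/(-4245759) - 56770 = (2/1239)*(-1/4245759)*(-5260491977) - 56770 = 10520983954/5260495401 - 56770 = -298627802930816/5260495401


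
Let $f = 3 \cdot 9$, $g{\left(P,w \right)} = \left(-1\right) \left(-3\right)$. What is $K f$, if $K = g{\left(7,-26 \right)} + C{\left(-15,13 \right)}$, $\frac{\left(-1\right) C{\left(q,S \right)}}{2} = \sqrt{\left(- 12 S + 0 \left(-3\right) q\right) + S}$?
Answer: $81 - 54 i \sqrt{143} \approx 81.0 - 645.75 i$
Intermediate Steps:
$g{\left(P,w \right)} = 3$
$C{\left(q,S \right)} = - 2 \sqrt{11} \sqrt{- S}$ ($C{\left(q,S \right)} = - 2 \sqrt{\left(- 12 S + 0 \left(-3\right) q\right) + S} = - 2 \sqrt{\left(- 12 S + 0 q\right) + S} = - 2 \sqrt{\left(- 12 S + 0\right) + S} = - 2 \sqrt{- 12 S + S} = - 2 \sqrt{- 11 S} = - 2 \sqrt{11} \sqrt{- S}$)
$K = 3 - 2 i \sqrt{143}$ ($K = 3 - 2 \sqrt{11} \sqrt{\left(-1\right) 13} = 3 - 2 \sqrt{11} \sqrt{-13} = 3 - 2 \sqrt{11} i \sqrt{13} = 3 - 2 i \sqrt{143} \approx 3.0 - 23.917 i$)
$f = 27$
$K f = \left(3 - 2 i \sqrt{143}\right) 27 = 81 - 54 i \sqrt{143}$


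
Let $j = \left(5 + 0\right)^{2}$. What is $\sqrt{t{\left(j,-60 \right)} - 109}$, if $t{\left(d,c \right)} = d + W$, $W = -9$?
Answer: $i \sqrt{93} \approx 9.6436 i$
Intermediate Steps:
$j = 25$ ($j = 5^{2} = 25$)
$t{\left(d,c \right)} = -9 + d$ ($t{\left(d,c \right)} = d - 9 = -9 + d$)
$\sqrt{t{\left(j,-60 \right)} - 109} = \sqrt{\left(-9 + 25\right) - 109} = \sqrt{16 - 109} = \sqrt{-93} = i \sqrt{93}$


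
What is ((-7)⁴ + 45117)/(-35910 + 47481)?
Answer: 47518/11571 ≈ 4.1066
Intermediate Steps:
((-7)⁴ + 45117)/(-35910 + 47481) = (2401 + 45117)/11571 = 47518*(1/11571) = 47518/11571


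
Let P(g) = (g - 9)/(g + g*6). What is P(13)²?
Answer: 16/8281 ≈ 0.0019321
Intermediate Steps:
P(g) = (-9 + g)/(7*g) (P(g) = (-9 + g)/(g + 6*g) = (-9 + g)/((7*g)) = (-9 + g)*(1/(7*g)) = (-9 + g)/(7*g))
P(13)² = ((⅐)*(-9 + 13)/13)² = ((⅐)*(1/13)*4)² = (4/91)² = 16/8281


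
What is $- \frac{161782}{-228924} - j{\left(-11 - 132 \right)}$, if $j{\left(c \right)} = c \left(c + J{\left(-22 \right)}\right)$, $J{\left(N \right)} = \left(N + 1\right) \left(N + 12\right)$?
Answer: $\frac{1096741313}{114462} \approx 9581.7$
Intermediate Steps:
$J{\left(N \right)} = \left(1 + N\right) \left(12 + N\right)$
$j{\left(c \right)} = c \left(210 + c\right)$ ($j{\left(c \right)} = c \left(c + \left(12 + \left(-22\right)^{2} + 13 \left(-22\right)\right)\right) = c \left(c + \left(12 + 484 - 286\right)\right) = c \left(c + 210\right) = c \left(210 + c\right)$)
$- \frac{161782}{-228924} - j{\left(-11 - 132 \right)} = - \frac{161782}{-228924} - \left(-11 - 132\right) \left(210 - 143\right) = \left(-161782\right) \left(- \frac{1}{228924}\right) - \left(-11 - 132\right) \left(210 - 143\right) = \frac{80891}{114462} - - 143 \left(210 - 143\right) = \frac{80891}{114462} - \left(-143\right) 67 = \frac{80891}{114462} - -9581 = \frac{80891}{114462} + 9581 = \frac{1096741313}{114462}$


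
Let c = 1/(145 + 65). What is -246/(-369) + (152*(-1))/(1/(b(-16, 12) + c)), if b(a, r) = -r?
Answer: 63838/35 ≈ 1823.9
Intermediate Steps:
c = 1/210 ≈ 0.0047619
-246/(-369) + (152*(-1))/(1/(b(-16, 12) + c)) = -246/(-369) + (152*(-1))/(1/(-1*12 + 1/210)) = -246*(-1/369) - 152/(1/(-12 + 1/210)) = ⅔ - 152/(1/(-2519/210)) = ⅔ - 152/(-210/2519) = ⅔ - 152*(-2519/210) = ⅔ + 191444/105 = 63838/35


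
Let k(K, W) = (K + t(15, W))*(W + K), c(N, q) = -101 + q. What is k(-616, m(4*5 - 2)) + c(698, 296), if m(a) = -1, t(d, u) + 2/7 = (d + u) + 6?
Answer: 2576723/7 ≈ 3.6810e+5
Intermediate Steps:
t(d, u) = 40/7 + d + u (t(d, u) = -2/7 + ((d + u) + 6) = -2/7 + (6 + d + u) = 40/7 + d + u)
k(K, W) = (K + W)*(145/7 + K + W) (k(K, W) = (K + (40/7 + 15 + W))*(W + K) = (K + (145/7 + W))*(K + W) = (145/7 + K + W)*(K + W) = (K + W)*(145/7 + K + W))
k(-616, m(4*5 - 2)) + c(698, 296) = ((-616)**2 + (-1)**2 + (145/7)*(-616) + (145/7)*(-1) + 2*(-616)*(-1)) + (-101 + 296) = (379456 + 1 - 12760 - 145/7 + 1232) + 195 = 2575358/7 + 195 = 2576723/7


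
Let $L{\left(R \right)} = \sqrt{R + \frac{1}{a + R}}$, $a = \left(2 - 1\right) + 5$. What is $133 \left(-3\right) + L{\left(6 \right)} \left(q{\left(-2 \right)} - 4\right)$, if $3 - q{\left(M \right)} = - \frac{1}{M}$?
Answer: $-399 - \frac{\sqrt{219}}{4} \approx -402.7$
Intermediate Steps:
$q{\left(M \right)} = 3 + \frac{1}{M}$ ($q{\left(M \right)} = 3 - - \frac{1}{M} = 3 + \frac{1}{M}$)
$a = 6$ ($a = 1 + 5 = 6$)
$L{\left(R \right)} = \sqrt{R + \frac{1}{6 + R}}$
$133 \left(-3\right) + L{\left(6 \right)} \left(q{\left(-2 \right)} - 4\right) = 133 \left(-3\right) + \sqrt{\frac{1 + 6 \left(6 + 6\right)}{6 + 6}} \left(\left(3 + \frac{1}{-2}\right) - 4\right) = -399 + \sqrt{\frac{1 + 6 \cdot 12}{12}} \left(\left(3 - \frac{1}{2}\right) - 4\right) = -399 + \sqrt{\frac{1 + 72}{12}} \left(\frac{5}{2} - 4\right) = -399 + \sqrt{\frac{1}{12} \cdot 73} \left(- \frac{3}{2}\right) = -399 + \sqrt{\frac{73}{12}} \left(- \frac{3}{2}\right) = -399 + \frac{\sqrt{219}}{6} \left(- \frac{3}{2}\right) = -399 - \frac{\sqrt{219}}{4}$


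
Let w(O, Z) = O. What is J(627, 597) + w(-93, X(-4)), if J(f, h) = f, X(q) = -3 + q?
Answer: 534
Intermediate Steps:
J(627, 597) + w(-93, X(-4)) = 627 - 93 = 534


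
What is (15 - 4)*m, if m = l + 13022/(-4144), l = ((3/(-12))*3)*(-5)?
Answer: 13849/2072 ≈ 6.6839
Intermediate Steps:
l = 15/4 (l = ((3*(-1/12))*3)*(-5) = -¼*3*(-5) = -¾*(-5) = 15/4 ≈ 3.7500)
m = 1259/2072 (m = 15/4 + 13022/(-4144) = 15/4 + 13022*(-1/4144) = 15/4 - 6511/2072 = 1259/2072 ≈ 0.60763)
(15 - 4)*m = (15 - 4)*(1259/2072) = 11*(1259/2072) = 13849/2072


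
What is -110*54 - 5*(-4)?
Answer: -5920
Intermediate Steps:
-110*54 - 5*(-4) = -5940 + 20 = -5920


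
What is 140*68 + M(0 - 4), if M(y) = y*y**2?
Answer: 9456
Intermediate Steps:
M(y) = y**3
140*68 + M(0 - 4) = 140*68 + (0 - 4)**3 = 9520 + (-4)**3 = 9520 - 64 = 9456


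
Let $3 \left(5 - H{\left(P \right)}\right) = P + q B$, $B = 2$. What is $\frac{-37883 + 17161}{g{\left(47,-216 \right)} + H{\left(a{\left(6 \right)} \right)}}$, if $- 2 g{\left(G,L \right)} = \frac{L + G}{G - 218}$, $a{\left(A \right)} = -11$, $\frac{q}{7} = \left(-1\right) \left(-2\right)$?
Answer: $\frac{7086924}{397} \approx 17851.0$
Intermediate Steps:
$q = 14$ ($q = 7 \left(\left(-1\right) \left(-2\right)\right) = 7 \cdot 2 = 14$)
$H{\left(P \right)} = - \frac{13}{3} - \frac{P}{3}$ ($H{\left(P \right)} = 5 - \frac{P + 14 \cdot 2}{3} = 5 - \frac{P + 28}{3} = 5 - \frac{28 + P}{3} = 5 - \left(\frac{28}{3} + \frac{P}{3}\right) = - \frac{13}{3} - \frac{P}{3}$)
$g{\left(G,L \right)} = - \frac{G + L}{2 \left(-218 + G\right)}$ ($g{\left(G,L \right)} = - \frac{\left(L + G\right) \frac{1}{G - 218}}{2} = - \frac{\left(G + L\right) \frac{1}{-218 + G}}{2} = - \frac{\frac{1}{-218 + G} \left(G + L\right)}{2} = - \frac{G + L}{2 \left(-218 + G\right)}$)
$\frac{-37883 + 17161}{g{\left(47,-216 \right)} + H{\left(a{\left(6 \right)} \right)}} = \frac{-37883 + 17161}{\frac{\left(-1\right) 47 - -216}{2 \left(-218 + 47\right)} - \frac{2}{3}} = - \frac{20722}{\frac{-47 + 216}{2 \left(-171\right)} + \left(- \frac{13}{3} + \frac{11}{3}\right)} = - \frac{20722}{\frac{1}{2} \left(- \frac{1}{171}\right) 169 - \frac{2}{3}} = - \frac{20722}{- \frac{169}{342} - \frac{2}{3}} = - \frac{20722}{- \frac{397}{342}} = \left(-20722\right) \left(- \frac{342}{397}\right) = \frac{7086924}{397}$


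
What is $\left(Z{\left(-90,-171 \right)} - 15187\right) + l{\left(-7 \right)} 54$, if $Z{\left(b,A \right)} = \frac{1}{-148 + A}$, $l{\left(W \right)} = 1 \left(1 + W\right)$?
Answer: $- \frac{4948010}{319} \approx -15511.0$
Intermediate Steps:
$l{\left(W \right)} = 1 + W$
$\left(Z{\left(-90,-171 \right)} - 15187\right) + l{\left(-7 \right)} 54 = \left(\frac{1}{-148 - 171} - 15187\right) + \left(1 - 7\right) 54 = \left(\frac{1}{-319} - 15187\right) - 324 = \left(- \frac{1}{319} - 15187\right) - 324 = - \frac{4844654}{319} - 324 = - \frac{4948010}{319}$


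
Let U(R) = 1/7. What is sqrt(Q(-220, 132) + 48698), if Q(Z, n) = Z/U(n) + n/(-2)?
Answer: 2*sqrt(11773) ≈ 217.01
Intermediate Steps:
U(R) = 1/7
Q(Z, n) = 7*Z - n/2 (Q(Z, n) = Z/(1/7) + n/(-2) = Z*7 + n*(-1/2) = 7*Z - n/2)
sqrt(Q(-220, 132) + 48698) = sqrt((7*(-220) - 1/2*132) + 48698) = sqrt((-1540 - 66) + 48698) = sqrt(-1606 + 48698) = sqrt(47092) = 2*sqrt(11773)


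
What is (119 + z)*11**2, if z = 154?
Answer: 33033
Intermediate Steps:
(119 + z)*11**2 = (119 + 154)*11**2 = 273*121 = 33033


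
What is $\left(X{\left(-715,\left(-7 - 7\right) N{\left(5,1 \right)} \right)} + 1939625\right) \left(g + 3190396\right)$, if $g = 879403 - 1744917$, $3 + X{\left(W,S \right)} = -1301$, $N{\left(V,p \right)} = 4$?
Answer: $4506367603122$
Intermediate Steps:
$X{\left(W,S \right)} = -1304$ ($X{\left(W,S \right)} = -3 - 1301 = -1304$)
$g = -865514$
$\left(X{\left(-715,\left(-7 - 7\right) N{\left(5,1 \right)} \right)} + 1939625\right) \left(g + 3190396\right) = \left(-1304 + 1939625\right) \left(-865514 + 3190396\right) = 1938321 \cdot 2324882 = 4506367603122$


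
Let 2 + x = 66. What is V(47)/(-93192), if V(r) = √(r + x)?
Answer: -√111/93192 ≈ -0.00011305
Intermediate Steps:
x = 64 (x = -2 + 66 = 64)
V(r) = √(64 + r) (V(r) = √(r + 64) = √(64 + r))
V(47)/(-93192) = √(64 + 47)/(-93192) = √111*(-1/93192) = -√111/93192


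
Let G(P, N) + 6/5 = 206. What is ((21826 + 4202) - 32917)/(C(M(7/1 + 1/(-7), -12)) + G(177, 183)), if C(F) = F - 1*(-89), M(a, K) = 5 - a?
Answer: -241115/10218 ≈ -23.597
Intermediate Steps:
C(F) = 89 + F (C(F) = F + 89 = 89 + F)
G(P, N) = 1024/5 (G(P, N) = -6/5 + 206 = 1024/5)
((21826 + 4202) - 32917)/(C(M(7/1 + 1/(-7), -12)) + G(177, 183)) = ((21826 + 4202) - 32917)/((89 + (5 - (7/1 + 1/(-7)))) + 1024/5) = (26028 - 32917)/((89 + (5 - (7*1 + 1*(-⅐)))) + 1024/5) = -6889/((89 + (5 - (7 - ⅐))) + 1024/5) = -6889/((89 + (5 - 1*48/7)) + 1024/5) = -6889/((89 + (5 - 48/7)) + 1024/5) = -6889/((89 - 13/7) + 1024/5) = -6889/(610/7 + 1024/5) = -6889/10218/35 = -6889*35/10218 = -241115/10218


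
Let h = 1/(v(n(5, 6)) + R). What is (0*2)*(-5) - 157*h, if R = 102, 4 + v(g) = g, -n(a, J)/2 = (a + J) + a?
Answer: -157/66 ≈ -2.3788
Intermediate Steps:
n(a, J) = -4*a - 2*J (n(a, J) = -2*((a + J) + a) = -2*((J + a) + a) = -2*(J + 2*a) = -4*a - 2*J)
v(g) = -4 + g
h = 1/66 (h = 1/((-4 + (-4*5 - 2*6)) + 102) = 1/((-4 + (-20 - 12)) + 102) = 1/((-4 - 32) + 102) = 1/(-36 + 102) = 1/66 ≈ 0.015152)
(0*2)*(-5) - 157*h = (0*2)*(-5) - 157*1/66 = 0*(-5) - 157/66 = 0 - 157/66 = -157/66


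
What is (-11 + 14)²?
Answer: 9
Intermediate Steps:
(-11 + 14)² = 3² = 9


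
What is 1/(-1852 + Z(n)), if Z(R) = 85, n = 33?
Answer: -1/1767 ≈ -0.00056593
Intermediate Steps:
1/(-1852 + Z(n)) = 1/(-1852 + 85) = 1/(-1767) = -1/1767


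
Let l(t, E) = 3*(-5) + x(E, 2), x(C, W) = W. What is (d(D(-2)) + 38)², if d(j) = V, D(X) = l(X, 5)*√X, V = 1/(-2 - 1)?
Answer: 12769/9 ≈ 1418.8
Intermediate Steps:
l(t, E) = -13 (l(t, E) = 3*(-5) + 2 = -15 + 2 = -13)
V = -⅓ (V = 1/(-3) = -⅓ ≈ -0.33333)
D(X) = -13*√X
d(j) = -⅓
(d(D(-2)) + 38)² = (-⅓ + 38)² = (113/3)² = 12769/9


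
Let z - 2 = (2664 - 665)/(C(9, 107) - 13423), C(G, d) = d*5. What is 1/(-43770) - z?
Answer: -173455363/94017960 ≈ -1.8449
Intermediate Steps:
C(G, d) = 5*d
z = 23777/12888 (z = 2 + (2664 - 665)/(5*107 - 13423) = 2 + 1999/(535 - 13423) = 2 + 1999/(-12888) = 2 + 1999*(-1/12888) = 2 - 1999/12888 = 23777/12888 ≈ 1.8449)
1/(-43770) - z = 1/(-43770) - 1*23777/12888 = -1/43770 - 23777/12888 = -173455363/94017960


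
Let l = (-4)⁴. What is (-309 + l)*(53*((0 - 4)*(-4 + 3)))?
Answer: -11236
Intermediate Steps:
l = 256
(-309 + l)*(53*((0 - 4)*(-4 + 3))) = (-309 + 256)*(53*((0 - 4)*(-4 + 3))) = -2809*(-4*(-1)) = -2809*4 = -53*212 = -11236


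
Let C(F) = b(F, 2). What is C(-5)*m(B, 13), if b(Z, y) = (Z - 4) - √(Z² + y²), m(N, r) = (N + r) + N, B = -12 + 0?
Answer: 99 + 11*√29 ≈ 158.24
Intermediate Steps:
B = -12
m(N, r) = r + 2*N
b(Z, y) = -4 + Z - √(Z² + y²) (b(Z, y) = (-4 + Z) - √(Z² + y²) = -4 + Z - √(Z² + y²))
C(F) = -4 + F - √(4 + F²) (C(F) = -4 + F - √(F² + 2²) = -4 + F - √(F² + 4) = -4 + F - √(4 + F²))
C(-5)*m(B, 13) = (-4 - 5 - √(4 + (-5)²))*(13 + 2*(-12)) = (-4 - 5 - √(4 + 25))*(13 - 24) = (-4 - 5 - √29)*(-11) = (-9 - √29)*(-11) = 99 + 11*√29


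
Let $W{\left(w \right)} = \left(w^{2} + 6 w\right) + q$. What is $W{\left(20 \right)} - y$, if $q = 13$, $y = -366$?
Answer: $899$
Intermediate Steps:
$W{\left(w \right)} = 13 + w^{2} + 6 w$ ($W{\left(w \right)} = \left(w^{2} + 6 w\right) + 13 = 13 + w^{2} + 6 w$)
$W{\left(20 \right)} - y = \left(13 + 20^{2} + 6 \cdot 20\right) - -366 = \left(13 + 400 + 120\right) + 366 = 533 + 366 = 899$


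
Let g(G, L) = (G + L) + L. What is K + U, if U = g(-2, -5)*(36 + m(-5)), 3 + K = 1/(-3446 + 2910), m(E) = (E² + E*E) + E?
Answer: -522601/536 ≈ -975.00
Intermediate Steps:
m(E) = E + 2*E² (m(E) = (E² + E²) + E = 2*E² + E = E + 2*E²)
g(G, L) = G + 2*L
K = -1609/536 (K = -3 + 1/(-3446 + 2910) = -3 + 1/(-536) = -3 - 1/536 = -1609/536 ≈ -3.0019)
U = -972 (U = (-2 + 2*(-5))*(36 - 5*(1 + 2*(-5))) = (-2 - 10)*(36 - 5*(1 - 10)) = -12*(36 - 5*(-9)) = -12*(36 + 45) = -12*81 = -972)
K + U = -1609/536 - 972 = -522601/536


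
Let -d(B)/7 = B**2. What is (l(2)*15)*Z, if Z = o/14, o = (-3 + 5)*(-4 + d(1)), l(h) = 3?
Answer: -495/7 ≈ -70.714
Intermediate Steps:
d(B) = -7*B**2
o = -22 (o = (-3 + 5)*(-4 - 7*1**2) = 2*(-4 - 7*1) = 2*(-4 - 7) = 2*(-11) = -22)
Z = -11/7 (Z = -22/14 = -22*1/14 = -11/7 ≈ -1.5714)
(l(2)*15)*Z = (3*15)*(-11/7) = 45*(-11/7) = -495/7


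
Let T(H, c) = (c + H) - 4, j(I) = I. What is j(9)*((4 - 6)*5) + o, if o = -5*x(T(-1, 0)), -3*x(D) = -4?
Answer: -290/3 ≈ -96.667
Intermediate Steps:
T(H, c) = -4 + H + c (T(H, c) = (H + c) - 4 = -4 + H + c)
x(D) = 4/3 (x(D) = -1/3*(-4) = 4/3)
o = -20/3 (o = -5*4/3 = -20/3 ≈ -6.6667)
j(9)*((4 - 6)*5) + o = 9*((4 - 6)*5) - 20/3 = 9*(-2*5) - 20/3 = 9*(-10) - 20/3 = -90 - 20/3 = -290/3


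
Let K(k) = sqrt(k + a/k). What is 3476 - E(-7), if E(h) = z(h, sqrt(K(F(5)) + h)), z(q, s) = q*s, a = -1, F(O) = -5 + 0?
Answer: 3476 + 7*sqrt(-175 + 10*I*sqrt(30))/5 ≈ 3478.9 + 18.74*I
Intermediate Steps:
F(O) = -5
K(k) = sqrt(k - 1/k)
E(h) = h*sqrt(h + 2*I*sqrt(30)/5) (E(h) = h*sqrt(sqrt(-5 - 1/(-5)) + h) = h*sqrt(sqrt(-5 - 1*(-1/5)) + h) = h*sqrt(sqrt(-5 + 1/5) + h) = h*sqrt(sqrt(-24/5) + h) = h*sqrt(2*I*sqrt(30)/5 + h) = h*sqrt(h + 2*I*sqrt(30)/5))
3476 - E(-7) = 3476 - (-7)*sqrt(25*(-7) + 10*I*sqrt(30))/5 = 3476 - (-7)*sqrt(-175 + 10*I*sqrt(30))/5 = 3476 + 7*sqrt(-175 + 10*I*sqrt(30))/5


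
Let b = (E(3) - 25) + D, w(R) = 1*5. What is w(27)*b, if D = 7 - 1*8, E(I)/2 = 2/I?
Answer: -370/3 ≈ -123.33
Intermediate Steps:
E(I) = 4/I (E(I) = 2*(2/I) = 4/I)
w(R) = 5
D = -1 (D = 7 - 8 = -1)
b = -74/3 (b = (4/3 - 25) - 1 = -71/3 - 1 = -74/3 ≈ -24.667)
w(27)*b = 5*(-74/3) = -370/3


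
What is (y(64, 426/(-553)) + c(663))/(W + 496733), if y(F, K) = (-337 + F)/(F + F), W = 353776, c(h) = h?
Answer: 9399/12096128 ≈ 0.00077703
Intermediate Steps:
y(F, K) = (-337 + F)/(2*F) (y(F, K) = (-337 + F)/((2*F)) = (-337 + F)*(1/(2*F)) = (-337 + F)/(2*F))
(y(64, 426/(-553)) + c(663))/(W + 496733) = ((1/2)*(-337 + 64)/64 + 663)/(353776 + 496733) = ((1/2)*(1/64)*(-273) + 663)/850509 = (-273/128 + 663)*(1/850509) = (84591/128)*(1/850509) = 9399/12096128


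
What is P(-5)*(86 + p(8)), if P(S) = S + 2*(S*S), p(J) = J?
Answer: 4230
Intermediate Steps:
P(S) = S + 2*S²
P(-5)*(86 + p(8)) = (-5*(1 + 2*(-5)))*(86 + 8) = -5*(1 - 10)*94 = -5*(-9)*94 = 45*94 = 4230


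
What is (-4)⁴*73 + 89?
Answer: 18777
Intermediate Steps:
(-4)⁴*73 + 89 = 256*73 + 89 = 18688 + 89 = 18777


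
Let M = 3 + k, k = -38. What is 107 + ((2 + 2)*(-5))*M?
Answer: 807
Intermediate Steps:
M = -35 (M = 3 - 38 = -35)
107 + ((2 + 2)*(-5))*M = 107 + ((2 + 2)*(-5))*(-35) = 107 + (4*(-5))*(-35) = 107 - 20*(-35) = 107 + 700 = 807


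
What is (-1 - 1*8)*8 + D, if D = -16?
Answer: -88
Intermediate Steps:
(-1 - 1*8)*8 + D = (-1 - 1*8)*8 - 16 = (-1 - 8)*8 - 16 = -9*8 - 16 = -72 - 16 = -88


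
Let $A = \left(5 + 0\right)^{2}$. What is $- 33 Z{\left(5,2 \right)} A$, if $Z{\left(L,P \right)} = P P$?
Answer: $-3300$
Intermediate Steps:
$Z{\left(L,P \right)} = P^{2}$
$A = 25$ ($A = 5^{2} = 25$)
$- 33 Z{\left(5,2 \right)} A = - 33 \cdot 2^{2} \cdot 25 = \left(-33\right) 4 \cdot 25 = \left(-132\right) 25 = -3300$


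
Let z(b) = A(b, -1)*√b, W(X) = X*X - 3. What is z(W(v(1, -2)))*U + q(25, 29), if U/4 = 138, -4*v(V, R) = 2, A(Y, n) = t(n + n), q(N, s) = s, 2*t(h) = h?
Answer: 29 - 276*I*√11 ≈ 29.0 - 915.39*I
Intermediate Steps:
t(h) = h/2
A(Y, n) = n (A(Y, n) = (n + n)/2 = (2*n)/2 = n)
v(V, R) = -½ (v(V, R) = -¼*2 = -½)
U = 552 (U = 4*138 = 552)
W(X) = -3 + X² (W(X) = X² - 3 = -3 + X²)
z(b) = -√b
z(W(v(1, -2)))*U + q(25, 29) = -√(-3 + (-½)²)*552 + 29 = -√(-3 + ¼)*552 + 29 = -√(-11/4)*552 + 29 = -I*√11/2*552 + 29 = -276*I*√11 + 29 = 29 - 276*I*√11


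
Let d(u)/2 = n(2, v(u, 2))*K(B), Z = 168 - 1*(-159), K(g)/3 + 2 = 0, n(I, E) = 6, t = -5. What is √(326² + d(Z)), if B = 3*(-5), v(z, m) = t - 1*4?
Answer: 2*√26551 ≈ 325.89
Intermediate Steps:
v(z, m) = -9 (v(z, m) = -5 - 1*4 = -5 - 4 = -9)
B = -15
K(g) = -6 (K(g) = -6 + 3*0 = -6 + 0 = -6)
Z = 327 (Z = 168 + 159 = 327)
d(u) = -72 (d(u) = 2*(6*(-6)) = 2*(-36) = -72)
√(326² + d(Z)) = √(326² - 72) = √(106276 - 72) = √106204 = 2*√26551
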